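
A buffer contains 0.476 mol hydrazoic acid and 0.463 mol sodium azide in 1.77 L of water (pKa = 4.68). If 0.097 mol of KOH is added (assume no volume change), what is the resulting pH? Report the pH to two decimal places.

After neutralization: n(HN3) = 0.379 mol, n(N3-) = 0.56 mol.
pH = pKa + log([A⁻]/[HA]) = 4.68 + log(0.56/0.379) = 4.68 +0.170

pH = 4.85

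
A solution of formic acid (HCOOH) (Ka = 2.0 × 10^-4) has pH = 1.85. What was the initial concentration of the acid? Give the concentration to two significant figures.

[H+] = 10^(-1.85) = 1.41 × 10^-2 M = x
Ka = x²/(C₀ − x) ⇒ C₀ = x + x²/Ka
C₀ = 1.41 × 10^-2 + (1.41 × 10^-2)²/(2.0 × 10^-4) = 1.01 M

C₀ = 1.0 M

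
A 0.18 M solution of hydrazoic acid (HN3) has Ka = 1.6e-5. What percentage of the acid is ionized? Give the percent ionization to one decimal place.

HN3 ⇌ N3- + H+; let x = [H+] at equilibrium.
x ≈ √(Ka·C₀) = √(1.6 × 10^-5 × 0.18) = 1.70 × 10^-3 M
Fraction ionized = 1.70 × 10^-3 / 0.18 = 0.0094 → 0.9%

0.9%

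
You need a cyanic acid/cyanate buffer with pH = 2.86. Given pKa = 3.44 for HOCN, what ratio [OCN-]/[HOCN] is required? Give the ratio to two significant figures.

pH = pKa + log(r) ⇒ log(r) = 2.86 − 3.44 = -0.58
r = [OCN-]/[HOCN] = 10^(-0.58) = 0.263

ratio = 0.26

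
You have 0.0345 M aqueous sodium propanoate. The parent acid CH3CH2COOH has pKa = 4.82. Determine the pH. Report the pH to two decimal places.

pH = 8.68

CH3CH2COO- is the conjugate base of the weak acid CH3CH2COOH.
Ka = 10^(−4.82) = 1.51 × 10^-5
Kb = Kw/Ka = 1.0×10^-14 / 1.51 × 10^-5 = 6.62 × 10^-10
Kb = [OH-]²/(0.0345 − [OH-]) = 6.62 × 10^-10
Since Kb ≪ C₀, [OH-] ≈ √(Kb·C₀) = 4.78 × 10^-6 M.
([OH-]/C₀ = 0.014% < 5%, so the approximation holds.)
pOH = 5.32, so pH = 14.00 − pOH = 8.68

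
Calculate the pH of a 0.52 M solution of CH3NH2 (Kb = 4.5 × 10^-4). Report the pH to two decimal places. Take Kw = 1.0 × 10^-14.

CH3NH2 + H2O ⇌ CH3NH3+ + OH-
Let x = [OH-] at equilibrium. Kb = x²/(0.52 − x).
Since Kb ≪ C₀, x ≈ √(Kb·C₀) = 1.53 × 10^-2 M.
(x/C₀ = 2.9% < 5%, so the approximation holds.)
pOH = −log(1.53 × 10^-2) = 1.82; pH = 14.00 − 1.82 = 12.18

pH = 12.18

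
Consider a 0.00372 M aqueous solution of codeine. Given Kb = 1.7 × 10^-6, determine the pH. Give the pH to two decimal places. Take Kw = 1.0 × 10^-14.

pH = 9.90

C18H21NO3 + H2O ⇌ C18H22NO3+ + OH-
Let x = [OH-] at equilibrium. Kb = x²/(0.00372 − x).
Assume x ≪ 0.00372: x ≈ √(1.7 × 10^-6 × 0.00372) = 7.95 × 10^-5 M
pOH = 4.10, so pH = 14.00 − pOH = 9.90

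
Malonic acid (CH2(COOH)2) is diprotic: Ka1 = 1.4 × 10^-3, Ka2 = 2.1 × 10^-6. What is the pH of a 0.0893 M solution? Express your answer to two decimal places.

pH = 1.98

Since Ka1 ≫ Ka2, the first ionization dominates [H+].
Ka1 = x²/(0.0893 − x) = 1.4 × 10^-3
Solving the quadratic: x = (−Ka1 + √(Ka1² + 4·Ka1·C₀))/2 = 1.05 × 10^-2 M
pH = −log(1.05 × 10^-2) = 1.98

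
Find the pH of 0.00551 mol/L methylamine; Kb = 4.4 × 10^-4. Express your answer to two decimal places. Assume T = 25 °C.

pH = 11.13

CH3NH2 + H2O ⇌ CH3NH3+ + OH-
Let x = [OH-] at equilibrium. Kb = x²/(0.00551 − x).
The 5% rule fails; solving x² + Kb·x − Kb·C₀ = 0 exactly:
x = [−0.00044 + √(0.00044² + 9.7e-06)]/2 = 1.35 × 10^-3 M
pOH = −log(1.35 × 10^-3) = 2.87; pH = 14.00 − 2.87 = 11.13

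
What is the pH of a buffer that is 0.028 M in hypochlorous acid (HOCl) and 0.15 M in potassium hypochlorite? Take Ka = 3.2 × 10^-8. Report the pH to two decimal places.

pKa = −log(3.2 × 10^-8) = 7.495
pH = pKa + log([A⁻]/[HA]) = 7.495 + log(0.15/0.028)
pH = 7.495 + (+0.729) = 8.22

pH = 8.22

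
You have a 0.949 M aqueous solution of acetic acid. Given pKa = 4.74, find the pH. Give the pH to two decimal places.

pH = 2.38

CH3COOH ⇌ CH3COO- + H+
Ka = 10^(−4.74) = 1.82 × 10^-5
Ka = [H+]²/(0.949 − [H+]) = 1.82 × 10^-5
Since Ka ≪ C₀, [H+] ≈ √(Ka·C₀) = 4.16 × 10^-3 M.
pH = −log(4.16 × 10^-3) = 2.38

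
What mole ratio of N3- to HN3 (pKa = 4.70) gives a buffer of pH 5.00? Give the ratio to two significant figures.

ratio = 2.0

pH = pKa + log(r) ⇒ log(r) = 5.00 − 4.70 = +0.30
r = [N3-]/[HN3] = 10^(+0.30) = 2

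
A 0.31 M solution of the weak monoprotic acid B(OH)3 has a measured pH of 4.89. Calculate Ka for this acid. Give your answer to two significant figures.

Ka = 5.4 × 10^-10

[H+] = 10^(-4.89) = 1.29 × 10^-5 M
At equilibrium [HA] = 0.31 − 1.29 × 10^-5 = 3.10 × 10^-1 M
Ka = [H+][A-]/[HA] = (1.29 × 10^-5)² / 3.10 × 10^-1 = 5.4 × 10^-10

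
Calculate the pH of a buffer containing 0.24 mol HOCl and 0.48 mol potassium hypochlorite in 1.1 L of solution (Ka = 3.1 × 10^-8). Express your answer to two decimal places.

pKa = −log(3.1 × 10^-8) = 7.509
Using pH = pKa + log([base]/[acid]) with [base]/[acid] = 0.48/0.24:
pH = 7.509 + (+0.301) = 7.81

pH = 7.81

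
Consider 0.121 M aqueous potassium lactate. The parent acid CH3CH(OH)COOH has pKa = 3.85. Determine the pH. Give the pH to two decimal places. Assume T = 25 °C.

CH3CH(OH)COO- is the conjugate base of the weak acid CH3CH(OH)COOH.
Ka = 10^(−3.85) = 1.41 × 10^-4
Kb = Kw/Ka = 1.0×10^-14 / 1.41 × 10^-4 = 7.09 × 10^-11
From the ICE table, Kb = [OH-]²/(0.121 − [OH-]) = 7.09 × 10^-11.
Neglecting [OH-] in the denominator: [OH-] = √(7.09 × 10^-11 × 0.121) = 2.93 × 10^-6 M
Check: 0.0024% ionized — well under 5%, approximation valid.
pOH = −log(2.93 × 10^-6) = 5.53; pH = 14.00 − 5.53 = 8.47

pH = 8.47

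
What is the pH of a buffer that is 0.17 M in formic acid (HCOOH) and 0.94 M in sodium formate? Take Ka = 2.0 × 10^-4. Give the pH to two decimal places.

pH = 4.44

pKa = −log(2.0 × 10^-4) = 3.699
pH = pKa + log([A⁻]/[HA]) = 3.699 + log(0.94/0.17)
pH = 3.699 + (+0.743) = 4.44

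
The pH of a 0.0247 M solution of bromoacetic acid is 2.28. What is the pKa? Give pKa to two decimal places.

[H+] = 10^(-2.28) = 5.25 × 10^-3 M
At equilibrium [HA] = 0.0247 − 5.25 × 10^-3 = 1.94 × 10^-2 M
Ka = [H+][A-]/[HA] = (5.25 × 10^-3)² / 1.94 × 10^-2 = 1.42 × 10^-3
pKa = -log(1.42 × 10^-3) = 2.85

pKa = 2.85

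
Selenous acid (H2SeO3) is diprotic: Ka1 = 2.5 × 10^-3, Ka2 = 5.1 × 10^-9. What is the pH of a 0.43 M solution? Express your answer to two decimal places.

pH = 1.50

Since Ka1 ≫ Ka2, the first ionization dominates [H+].
Ka1 = x²/(0.43 − x) = 2.5 × 10^-3
Solving the quadratic: x = (−Ka1 + √(Ka1² + 4·Ka1·C₀))/2 = 3.16 × 10^-2 M
pH = −log(3.16 × 10^-2) = 1.50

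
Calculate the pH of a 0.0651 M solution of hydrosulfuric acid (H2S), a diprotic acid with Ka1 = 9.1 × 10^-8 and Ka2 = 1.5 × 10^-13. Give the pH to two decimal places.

Since Ka1 ≫ Ka2, the first ionization dominates [H+].
Ka1 = x²/(0.0651 − x) = 9.1 × 10^-8
x ≈ √(9.1 × 10^-8 × 0.0651) = 7.70 × 10^-5 M
pH = −log(7.70 × 10^-5) = 4.11

pH = 4.11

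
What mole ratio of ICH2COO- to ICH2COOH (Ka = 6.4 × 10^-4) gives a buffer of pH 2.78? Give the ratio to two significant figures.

ratio = 0.39

pKa = -log(6.4 × 10^-4) = 3.194
pH = pKa + log(r) ⇒ log(r) = 2.78 − 3.194 = -0.414
r = [ICH2COO-]/[ICH2COOH] = 10^(-0.414) = 0.385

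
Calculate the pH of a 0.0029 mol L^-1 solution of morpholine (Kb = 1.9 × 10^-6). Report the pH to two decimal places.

pH = 9.87

C4H8ONH + H2O ⇌ C4H8ONH2+ + OH-
Kb = [OH-]²/(0.0029 − [OH-]) = 1.9 × 10^-6
Since Kb ≪ C₀, [OH-] ≈ √(Kb·C₀) = 7.42 × 10^-5 M.
([OH-]/C₀ = 2.6% < 5%, so the approximation holds.)
pOH = −log(7.42 × 10^-5) = 4.13; pH = 14.00 − 4.13 = 9.87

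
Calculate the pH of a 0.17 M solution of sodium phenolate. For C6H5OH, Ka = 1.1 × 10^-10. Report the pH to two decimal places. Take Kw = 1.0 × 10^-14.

C6H5O- is the conjugate base of the weak acid C6H5OH.
Kb = Kw/Ka = 1.0×10^-14 / 1.1 × 10^-10 = 9.09 × 10^-5
Kb = x²/(0.17 − x) = 9.09 × 10^-5
Neglecting x in the denominator: x = √(9.09 × 10^-5 × 0.17) = 3.93 × 10^-3 M
(x/C₀ = 2.3% < 5%, so the approximation holds.)
pOH = 2.41, so pH = 14.00 − pOH = 11.59

pH = 11.59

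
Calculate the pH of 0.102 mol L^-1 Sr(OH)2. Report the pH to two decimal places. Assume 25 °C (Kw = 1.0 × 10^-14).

pH = 13.31

Sr(OH)2 is a strong base (each formula unit releases 2 OH-); [OH-] = 0.204 M.
pOH = -log(0.204) = 0.69
pH = 14.00 - 0.69 = 13.31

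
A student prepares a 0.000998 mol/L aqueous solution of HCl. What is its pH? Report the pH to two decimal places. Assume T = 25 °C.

HCl is a strong acid and dissociates completely, so [H+] = 0.000998 M.
pH = -log(0.000998) = 3.00

pH = 3.00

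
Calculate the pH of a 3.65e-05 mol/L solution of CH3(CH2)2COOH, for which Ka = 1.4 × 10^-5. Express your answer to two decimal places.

pH = 4.78

CH3(CH2)2COOH ⇌ CH3(CH2)2COO- + H+
Ka = x²/(3.65e-05 − x) = 1.4 × 10^-5
The 5% rule fails; solving x² + Ka·x − Ka·C₀ = 0 exactly:
x = (−Ka + √(Ka² + 4·Ka·C₀))/2 = 1.67 × 10^-5 M
pH = −log(1.67 × 10^-5) = 4.78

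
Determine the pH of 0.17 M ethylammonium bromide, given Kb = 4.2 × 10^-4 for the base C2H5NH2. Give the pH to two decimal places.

pH = 5.70

C2H5NH3+ is the conjugate acid of the weak base C2H5NH2.
Ka = Kw/Kb = 1.0×10^-14 / 4.2 × 10^-4 = 2.38 × 10^-11
Ka = x²/(0.17 − x) = 2.38 × 10^-11
Neglecting x in the denominator: x = √(2.38 × 10^-11 × 0.17) = 2.01 × 10^-6 M
pH = −log(2.01 × 10^-6) = 5.70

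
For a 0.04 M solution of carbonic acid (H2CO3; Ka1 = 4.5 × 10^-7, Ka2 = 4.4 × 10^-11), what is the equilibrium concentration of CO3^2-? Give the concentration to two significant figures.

4.4 × 10^-11 M

First ionization gives [H+] ≈ [HCO3-] = 1.34 × 10^-4 M.
Second step: Ka2 = [H+][CO3^2-]/[HCO3-] ≈ [CO3^2-] (since [H+] ≈ [HCO3-]).
So [CO3^2-] ≈ Ka2.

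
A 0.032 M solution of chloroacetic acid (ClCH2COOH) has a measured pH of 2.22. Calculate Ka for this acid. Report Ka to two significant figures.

Ka = 1.4 × 10^-3

[H+] = 10^(-2.22) = 6.03 × 10^-3 M
At equilibrium [HA] = 0.032 − 6.03 × 10^-3 = 2.60 × 10^-2 M
Ka = [H+][A-]/[HA] = (6.03 × 10^-3)² / 2.60 × 10^-2 = 1.4 × 10^-3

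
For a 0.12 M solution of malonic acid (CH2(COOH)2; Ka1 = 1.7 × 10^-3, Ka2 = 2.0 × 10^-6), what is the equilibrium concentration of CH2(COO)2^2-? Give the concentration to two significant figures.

2.0 × 10^-6 M

First ionization gives [H+] ≈ [CH2(COOH)COO-] = 1.35 × 10^-2 M.
Second step: Ka2 = [H+][CH2(COO)2^2-]/[CH2(COOH)COO-] ≈ [CH2(COO)2^2-] (since [H+] ≈ [CH2(COOH)COO-]).
So [CH2(COO)2^2-] ≈ Ka2.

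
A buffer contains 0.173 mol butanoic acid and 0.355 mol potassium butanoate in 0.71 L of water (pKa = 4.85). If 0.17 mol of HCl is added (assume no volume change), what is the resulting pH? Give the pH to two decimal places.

Added H+ converts CH3(CH2)2COO- to CH3(CH2)2COOH: CH3(CH2)2COOH → 0.343 mol, CH3(CH2)2COO- → 0.185 mol.
pH = pKa + log(n_CH3(CH2)2COO-/n_CH3(CH2)2COOH) = 4.85 + log(0.185/0.343) = 4.85 + (-0.268)

pH = 4.58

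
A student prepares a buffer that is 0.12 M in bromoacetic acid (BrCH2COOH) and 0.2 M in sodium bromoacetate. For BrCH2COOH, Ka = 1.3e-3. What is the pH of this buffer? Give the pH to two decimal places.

pKa = −log(1.3 × 10^-3) = 2.886
Henderson–Hasselbalch: pH = pKa + log([BrCH2COO-]/[BrCH2COOH]) = 2.886 + log(0.2/0.12)
pH = 2.886 + (+0.222) = 3.11

pH = 3.11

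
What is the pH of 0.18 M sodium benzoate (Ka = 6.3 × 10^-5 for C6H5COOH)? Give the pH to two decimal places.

C6H5COO- is the conjugate base of the weak acid C6H5COOH.
Kb = Kw/Ka = 1.0×10^-14 / 6.3 × 10^-5 = 1.59 × 10^-10
Let x = [OH-] at equilibrium. Kb = x²/(0.18 − x).
Since Kb ≪ C₀, x ≈ √(Kb·C₀) = 5.35 × 10^-6 M.
(x/C₀ = 0.003% < 5%, so the approximation holds.)
pOH = −log(5.35 × 10^-6) = 5.27; pH = 14.00 − 5.27 = 8.73

pH = 8.73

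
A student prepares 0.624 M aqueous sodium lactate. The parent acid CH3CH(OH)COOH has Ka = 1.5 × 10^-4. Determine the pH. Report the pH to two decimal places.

CH3CH(OH)COO- is the conjugate base of the weak acid CH3CH(OH)COOH.
Kb = Kw/Ka = 1.0×10^-14 / 1.5 × 10^-4 = 6.67 × 10^-11
From the ICE table, Kb = [OH-]²/(0.624 − [OH-]) = 6.67 × 10^-11.
Since Kb ≪ C₀, [OH-] ≈ √(Kb·C₀) = 6.45 × 10^-6 M.
([OH-]/C₀ = 0.001% < 5%, so the approximation holds.)
pOH = −log(6.45 × 10^-6) = 5.19; pH = 14.00 − 5.19 = 8.81

pH = 8.81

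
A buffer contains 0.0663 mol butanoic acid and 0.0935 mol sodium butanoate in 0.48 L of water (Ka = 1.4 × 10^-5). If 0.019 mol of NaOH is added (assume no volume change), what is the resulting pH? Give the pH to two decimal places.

After neutralization: n(CH3(CH2)2COOH) = 0.0473 mol, n(CH3(CH2)2COO-) = 0.113 mol.
pKa = −log(1.4 × 10^-5) = 4.854
pH = pKa + log([A⁻]/[HA]) = 4.854 + log(0.113/0.0473) = 4.854 +0.378

pH = 5.23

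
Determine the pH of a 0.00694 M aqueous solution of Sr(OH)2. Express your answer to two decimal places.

Sr(OH)2 is a strong base (each formula unit releases 2 OH-); [OH-] = 0.0139 M.
pOH = -log(0.0139) = 1.86
pH = 14.00 - 1.86 = 12.14

pH = 12.14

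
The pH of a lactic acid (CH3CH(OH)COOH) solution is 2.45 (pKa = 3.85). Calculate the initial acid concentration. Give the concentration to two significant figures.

[H+] = 10^(-2.45) = 3.55 × 10^-3 M = x
Ka = 10^(−3.85) = 1.41 × 10^-4
Ka = x²/(C₀ − x) ⇒ C₀ = x + x²/Ka
C₀ = 3.55 × 10^-3 + (3.55 × 10^-3)²/(1.41 × 10^-4) = 9.29 × 10^-2 M

C₀ = 9.3 × 10^-2 M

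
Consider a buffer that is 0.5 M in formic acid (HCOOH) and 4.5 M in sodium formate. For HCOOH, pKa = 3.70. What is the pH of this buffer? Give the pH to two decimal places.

pH = 4.65

pH = pKa + log([A⁻]/[HA]) = 3.70 + log(4.5/0.5)
pH = 3.70 + (+0.954) = 4.65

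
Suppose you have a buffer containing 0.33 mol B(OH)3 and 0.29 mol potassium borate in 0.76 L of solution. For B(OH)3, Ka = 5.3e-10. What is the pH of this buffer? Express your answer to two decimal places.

pKa = −log(5.3 × 10^-10) = 9.276
pH = pKa + log([A⁻]/[HA]) = 9.276 + log(0.29/0.33)
pH = 9.276 + (-0.056) = 9.22

pH = 9.22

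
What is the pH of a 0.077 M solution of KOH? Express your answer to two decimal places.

pH = 12.89

KOH is a strong base; [OH-] = 0.077 M.
pOH = -log(0.077) = 1.11
pH = 14.00 - 1.11 = 12.89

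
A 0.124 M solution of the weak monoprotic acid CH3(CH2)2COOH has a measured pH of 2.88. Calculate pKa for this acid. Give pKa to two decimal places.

pKa = 4.85

[H+] = 10^(-2.88) = 1.32 × 10^-3 M
At equilibrium [HA] = 0.124 − 1.32 × 10^-3 = 1.23 × 10^-1 M
Ka = [H+][A-]/[HA] = (1.32 × 10^-3)² / 1.23 × 10^-1 = 1.42 × 10^-5
pKa = -log(1.42 × 10^-5) = 4.85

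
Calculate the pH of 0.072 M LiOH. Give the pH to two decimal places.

pH = 12.86

LiOH is a strong base; [OH-] = 0.072 M.
pOH = -log(0.072) = 1.14
pH = 14.00 - 1.14 = 12.86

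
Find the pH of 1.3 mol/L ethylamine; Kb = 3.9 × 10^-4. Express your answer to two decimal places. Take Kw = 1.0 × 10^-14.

pH = 12.35

C2H5NH2 + H2O ⇌ C2H5NH3+ + OH-
From the ICE table, Kb = [OH-]²/(1.3 − [OH-]) = 3.9 × 10^-4.
Neglecting [OH-] in the denominator: [OH-] = √(3.9 × 10^-4 × 1.3) = 2.25 × 10^-2 M
([OH-]/C₀ = 1.7% < 5%, so the approximation holds.)
pOH = 1.65, so pH = 14.00 − pOH = 12.35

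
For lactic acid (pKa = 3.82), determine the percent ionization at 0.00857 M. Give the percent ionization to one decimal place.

12.4%

CH3CH(OH)COOH ⇌ CH3CH(OH)COO- + H+; let x = [H+] at equilibrium.
Ka = 10^(−3.82) = 1.51 × 10^-4
Solve x² + 0.000151x − 1.29e-06 = 0 → x = 1.06 × 10^-3 M
Fraction ionized = 1.06 × 10^-3 / 0.00857 = 0.1237 → 12.4%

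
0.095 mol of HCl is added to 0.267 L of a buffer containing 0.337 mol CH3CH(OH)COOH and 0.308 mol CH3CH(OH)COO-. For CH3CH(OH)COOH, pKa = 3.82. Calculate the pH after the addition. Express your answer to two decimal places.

Added H+ converts CH3CH(OH)COO- to CH3CH(OH)COOH: CH3CH(OH)COOH → 0.432 mol, CH3CH(OH)COO- → 0.213 mol.
pH = pKa + log(n_CH3CH(OH)COO-/n_CH3CH(OH)COOH) = 3.82 + log(0.213/0.432) = 3.82 + (-0.307)

pH = 3.51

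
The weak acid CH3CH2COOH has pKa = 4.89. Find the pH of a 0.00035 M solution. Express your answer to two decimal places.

CH3CH2COOH ⇌ CH3CH2COO- + H+
Ka = 10^(−4.89) = 1.29 × 10^-5
From the ICE table, Ka = x²/(0.00035 − x) = 1.29 × 10^-5.
The 5% rule fails; solving x² + Ka·x − Ka·C₀ = 0 exactly:
x = [−1.29e-05 + √(1.29e-05² + 1.81e-08)]/2 = 6.11 × 10^-5 M
pH = −log[H+] = −log(6.11 × 10^-5) = 4.21

pH = 4.21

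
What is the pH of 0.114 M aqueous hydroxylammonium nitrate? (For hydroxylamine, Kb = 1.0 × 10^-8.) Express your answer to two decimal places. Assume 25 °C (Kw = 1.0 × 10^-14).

NH3OH+ is the conjugate acid of the weak base NH2OH.
Ka = Kw/Kb = 1.0×10^-14 / 1.0 × 10^-8 = 1.00 × 10^-6
Ka = [H+]²/(0.114 − [H+]) = 1.00 × 10^-6
Neglecting [H+] in the denominator: [H+] = √(1.00 × 10^-6 × 0.114) = 3.38 × 10^-4 M
pH = −log(3.38 × 10^-4) = 3.47

pH = 3.47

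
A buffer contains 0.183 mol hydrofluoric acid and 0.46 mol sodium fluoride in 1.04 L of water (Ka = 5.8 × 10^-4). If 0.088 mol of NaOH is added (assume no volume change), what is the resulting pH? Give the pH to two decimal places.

pH = 4.00

After neutralization: n(HF) = 0.095 mol, n(F-) = 0.548 mol.
pKa = −log(5.8 × 10^-4) = 3.237
Henderson–Hasselbalch with mole ratio 0.548/0.095: pH = 3.237 + (+0.761)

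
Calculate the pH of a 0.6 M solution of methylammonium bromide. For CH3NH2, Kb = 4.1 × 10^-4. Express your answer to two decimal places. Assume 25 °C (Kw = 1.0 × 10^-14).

pH = 5.42

CH3NH3+ is the conjugate acid of the weak base CH3NH2.
Ka = Kw/Kb = 1.0×10^-14 / 4.1 × 10^-4 = 2.44 × 10^-11
Ka = [H+]²/(0.6 − [H+]) = 2.44 × 10^-11
Assume [H+] ≪ 0.6: [H+] ≈ √(2.44 × 10^-11 × 0.6) = 3.83 × 10^-6 M
pH = −log(3.83 × 10^-6) = 5.42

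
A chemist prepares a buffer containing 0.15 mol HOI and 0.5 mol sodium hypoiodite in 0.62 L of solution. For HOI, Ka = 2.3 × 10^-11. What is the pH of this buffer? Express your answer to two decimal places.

pKa = −log(2.3 × 10^-11) = 10.638
pH = pKa + log([A⁻]/[HA]) = 10.638 + log(0.5/0.15)
pH = 10.638 + (+0.523) = 11.16

pH = 11.16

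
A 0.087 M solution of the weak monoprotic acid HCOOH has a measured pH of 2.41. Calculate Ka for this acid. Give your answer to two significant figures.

[H+] = 10^(-2.41) = 3.89 × 10^-3 M
At equilibrium [HA] = 0.087 − 3.89 × 10^-3 = 8.31 × 10^-2 M
Ka = [H+][A-]/[HA] = (3.89 × 10^-3)² / 8.31 × 10^-2 = 1.8 × 10^-4

Ka = 1.8 × 10^-4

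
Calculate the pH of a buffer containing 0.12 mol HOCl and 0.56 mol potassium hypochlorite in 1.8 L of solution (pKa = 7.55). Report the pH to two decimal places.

Henderson–Hasselbalch: pH = pKa + log([OCl-]/[HOCl]) = 7.55 + log(0.56/0.12)
pH = 7.55 + (+0.669) = 8.22

pH = 8.22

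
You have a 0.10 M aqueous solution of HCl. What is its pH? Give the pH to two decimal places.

HCl is a strong acid and dissociates completely, so [H+] = 0.10 M.
pH = -log(0.1) = 1.00

pH = 1.00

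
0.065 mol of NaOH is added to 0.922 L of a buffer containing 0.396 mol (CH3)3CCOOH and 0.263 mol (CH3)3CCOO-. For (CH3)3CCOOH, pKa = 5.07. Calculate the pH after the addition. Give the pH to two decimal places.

pH = 5.07

OH- converts (CH3)3CCOOH to (CH3)3CCOO-: (CH3)3CCOOH → 0.331 mol, (CH3)3CCOO- → 0.328 mol.
Henderson–Hasselbalch with mole ratio 0.328/0.331: pH = 5.07 + (-0.004)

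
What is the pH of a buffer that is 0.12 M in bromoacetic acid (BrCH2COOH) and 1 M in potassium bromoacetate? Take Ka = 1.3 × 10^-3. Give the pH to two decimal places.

pKa = −log(1.3 × 10^-3) = 2.886
Henderson–Hasselbalch: pH = pKa + log([BrCH2COO-]/[BrCH2COOH]) = 2.886 + log(1/0.12)
pH = 2.886 + (+0.921) = 3.81

pH = 3.81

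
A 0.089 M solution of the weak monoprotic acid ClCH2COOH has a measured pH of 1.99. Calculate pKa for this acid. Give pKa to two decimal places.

pKa = 2.88

[H+] = 10^(-1.99) = 1.02 × 10^-2 M
At equilibrium [HA] = 0.089 − 1.02 × 10^-2 = 7.88 × 10^-2 M
Ka = [H+][A-]/[HA] = (1.02 × 10^-2)² / 7.88 × 10^-2 = 1.32 × 10^-3
pKa = -log(1.32 × 10^-3) = 2.88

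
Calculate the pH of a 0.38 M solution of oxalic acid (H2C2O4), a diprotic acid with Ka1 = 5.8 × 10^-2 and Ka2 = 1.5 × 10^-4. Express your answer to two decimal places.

Ka1 ≫ Ka2, so treat the first dissociation as the only significant source of H+.
Ka1 = x²/(0.38 − x) = 5.8 × 10^-2
Solving the quadratic: x = (−Ka1 + √(Ka1² + 4·Ka1·C₀))/2 = 1.22 × 10^-1 M
pH = −log(1.22 × 10^-1) = 0.91

pH = 0.91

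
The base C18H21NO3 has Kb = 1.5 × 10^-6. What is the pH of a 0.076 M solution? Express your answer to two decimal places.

C18H21NO3 + H2O ⇌ C18H22NO3+ + OH-
Kb = [OH-]²/(0.076 − [OH-]) = 1.5 × 10^-6
Neglecting [OH-] in the denominator: [OH-] = √(1.5 × 10^-6 × 0.076) = 3.38 × 10^-4 M
pOH = −log(3.38 × 10^-4) = 3.47; pH = 14.00 − 3.47 = 10.53

pH = 10.53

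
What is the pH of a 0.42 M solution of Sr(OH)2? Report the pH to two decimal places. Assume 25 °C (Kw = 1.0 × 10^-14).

pH = 13.92

Sr(OH)2 is a strong base (each formula unit releases 2 OH-); [OH-] = 0.84 M.
pOH = -log(0.84) = 0.08
pH = 14.00 - 0.08 = 13.92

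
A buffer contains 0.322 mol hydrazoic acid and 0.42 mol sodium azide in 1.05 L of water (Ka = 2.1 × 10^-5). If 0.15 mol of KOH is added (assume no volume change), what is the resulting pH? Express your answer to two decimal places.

OH- converts HN3 to N3-: HN3 → 0.172 mol, N3- → 0.57 mol.
pKa = −log(2.1 × 10^-5) = 4.678
Henderson–Hasselbalch with mole ratio 0.57/0.172: pH = 4.678 + (+0.520)

pH = 5.20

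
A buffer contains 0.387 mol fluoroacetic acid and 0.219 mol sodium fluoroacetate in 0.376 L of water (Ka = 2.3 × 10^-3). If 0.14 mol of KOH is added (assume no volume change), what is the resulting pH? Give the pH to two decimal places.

pH = 2.80

After neutralization: n(FCH2COOH) = 0.247 mol, n(FCH2COO-) = 0.359 mol.
pKa = −log(2.3 × 10^-3) = 2.638
Henderson–Hasselbalch with mole ratio 0.359/0.247: pH = 2.638 + (+0.162)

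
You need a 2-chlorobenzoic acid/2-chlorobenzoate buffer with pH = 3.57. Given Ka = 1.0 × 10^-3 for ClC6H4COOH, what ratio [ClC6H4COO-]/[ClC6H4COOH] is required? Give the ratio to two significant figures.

pKa = -log(1.0 × 10^-3) = 3.000
pH = pKa + log(r) ⇒ log(r) = 3.57 − 3.000 = +0.570
r = [ClC6H4COO-]/[ClC6H4COOH] = 10^(+0.570) = 3.72

ratio = 3.7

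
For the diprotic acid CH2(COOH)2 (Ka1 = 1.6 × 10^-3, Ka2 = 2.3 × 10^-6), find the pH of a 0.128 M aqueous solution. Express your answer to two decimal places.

Ka1 ≫ Ka2, so treat the first dissociation as the only significant source of H+.
Ka1 = x²/(0.128 − x) = 1.6 × 10^-3
Solving the quadratic: x = (−Ka1 + √(Ka1² + 4·Ka1·C₀))/2 = 1.35 × 10^-2 M
pH = −log(1.35 × 10^-2) = 1.87

pH = 1.87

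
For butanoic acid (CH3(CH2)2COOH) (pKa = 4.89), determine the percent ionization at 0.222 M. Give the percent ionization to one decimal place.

CH3(CH2)2COOH ⇌ CH3(CH2)2COO- + H+; let x = [H+] at equilibrium.
Ka = 10^(−4.89) = 1.29 × 10^-5
x ≈ √(Ka·C₀) = √(1.29 × 10^-5 × 0.222) = 1.69 × 10^-3 M
% ionization = x/C₀ × 100% = 1.69 × 10^-3/0.222 × 100% = 0.8%

0.8%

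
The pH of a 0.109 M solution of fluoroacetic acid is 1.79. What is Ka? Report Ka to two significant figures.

Ka = 2.8 × 10^-3

[H+] = 10^(-1.79) = 1.62 × 10^-2 M
At equilibrium [HA] = 0.109 − 1.62 × 10^-2 = 9.28 × 10^-2 M
Ka = [H+][A-]/[HA] = (1.62 × 10^-2)² / 9.28 × 10^-2 = 2.8 × 10^-3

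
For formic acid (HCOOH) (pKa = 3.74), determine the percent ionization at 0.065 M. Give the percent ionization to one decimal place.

HCOOH ⇌ HCOO- + H+; let x = [H+] at equilibrium.
Ka = 10^(−3.74) = 1.82 × 10^-4
Solve x² + 0.000182x − 1.18e-05 = 0 → x = 3.35 × 10^-3 M
% ionization = x/C₀ × 100% = 3.35 × 10^-3/0.065 × 100% = 5.2%

5.2%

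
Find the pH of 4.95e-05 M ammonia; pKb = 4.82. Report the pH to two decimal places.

NH3 + H2O ⇌ NH4+ + OH-
Kb = 10^(−4.82) = 1.51 × 10^-5
Let x = [OH-] at equilibrium. Kb = x²/(4.95e-05 − x).
x is not negligible relative to C₀; solve x² + 1.51e-05·x − 7.47e-10 = 0.
x = [−1.51e-05 + √(1.51e-05² + 2.99e-09)]/2 = 2.08 × 10^-5 M
pOH = 4.68, so pH = 14.00 − pOH = 9.32

pH = 9.32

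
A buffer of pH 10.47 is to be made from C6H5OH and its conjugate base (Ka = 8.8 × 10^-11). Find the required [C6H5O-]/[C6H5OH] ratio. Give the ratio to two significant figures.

ratio = 2.6

pKa = -log(8.8 × 10^-11) = 10.056
pH = pKa + log(r) ⇒ log(r) = 10.47 − 10.056 = +0.414
r = [C6H5O-]/[C6H5OH] = 10^(+0.414) = 2.59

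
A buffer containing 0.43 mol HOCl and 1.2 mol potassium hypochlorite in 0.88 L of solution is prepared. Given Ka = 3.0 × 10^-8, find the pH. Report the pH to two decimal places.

pH = 7.97

pKa = −log(3.0 × 10^-8) = 7.523
pH = pKa + log([A⁻]/[HA]) = 7.523 + log(1.2/0.43)
pH = 7.523 + (+0.446) = 7.97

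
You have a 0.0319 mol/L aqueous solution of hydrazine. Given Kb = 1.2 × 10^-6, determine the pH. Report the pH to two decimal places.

N2H4 + H2O ⇌ N2H5+ + OH-
From the ICE table, Kb = [OH-]²/(0.0319 − [OH-]) = 1.2 × 10^-6.
Assume [OH-] ≪ 0.0319: [OH-] ≈ √(1.2 × 10^-6 × 0.0319) = 1.96 × 10^-4 M
Check: 0.61% ionized — well under 5%, approximation valid.
pOH = 3.71, so pH = 14.00 − pOH = 10.29

pH = 10.29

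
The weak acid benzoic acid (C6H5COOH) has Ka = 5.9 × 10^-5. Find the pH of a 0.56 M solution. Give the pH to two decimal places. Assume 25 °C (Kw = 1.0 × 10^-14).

pH = 2.24

C6H5COOH ⇌ C6H5COO- + H+
Let x = [H+] at equilibrium. Ka = x²/(0.56 − x).
Since Ka ≪ C₀, x ≈ √(Ka·C₀) = 5.75 × 10^-3 M.
(x/C₀ = 1% < 5%, so the approximation holds.)
pH = −log(5.75 × 10^-3) = 2.24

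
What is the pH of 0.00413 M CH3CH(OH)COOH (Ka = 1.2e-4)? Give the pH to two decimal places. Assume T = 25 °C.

CH3CH(OH)COOH ⇌ CH3CH(OH)COO- + H+
Ka = [H+]²/(0.00413 − [H+]) = 1.2 × 10^-4
The 5% rule fails; solving [H+]² + Ka·[H+] − Ka·C₀ = 0 exactly:
[H+] = [−0.00012 + √(0.00012² + 1.98e-06)]/2 = 6.47 × 10^-4 M
pH = −log(6.47 × 10^-4) = 3.19

pH = 3.19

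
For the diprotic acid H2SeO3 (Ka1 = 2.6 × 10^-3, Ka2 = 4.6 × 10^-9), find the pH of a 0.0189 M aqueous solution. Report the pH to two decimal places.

pH = 2.23

Ka1 ≫ Ka2, so treat the first dissociation as the only significant source of H+.
Ka1 = x²/(0.0189 − x) = 2.6 × 10^-3
Solving the quadratic: x = (−Ka1 + √(Ka1² + 4·Ka1·C₀))/2 = 5.83 × 10^-3 M
pH = −log(5.83 × 10^-3) = 2.23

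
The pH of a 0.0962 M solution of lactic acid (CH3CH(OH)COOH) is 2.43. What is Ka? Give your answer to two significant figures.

Ka = 1.5 × 10^-4

[H+] = 10^(-2.43) = 3.72 × 10^-3 M
At equilibrium [HA] = 0.0962 − 3.72 × 10^-3 = 9.25 × 10^-2 M
Ka = [H+][A-]/[HA] = (3.72 × 10^-3)² / 9.25 × 10^-2 = 1.5 × 10^-4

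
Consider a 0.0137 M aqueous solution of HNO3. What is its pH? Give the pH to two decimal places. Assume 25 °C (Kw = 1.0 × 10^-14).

pH = 1.86

HNO3 is a strong acid and dissociates completely, so [H+] = 0.0137 M.
pH = -log(0.0137) = 1.86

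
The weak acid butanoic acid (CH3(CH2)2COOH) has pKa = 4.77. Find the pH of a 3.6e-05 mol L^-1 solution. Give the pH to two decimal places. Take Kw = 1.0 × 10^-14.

CH3(CH2)2COOH ⇌ CH3(CH2)2COO- + H+
Ka = 10^(−4.77) = 1.70 × 10^-5
Let x = [H+] at equilibrium. Ka = x²/(3.6e-05 − x).
Here C₀/Ka ≈ 2.12, so the small-x approximation fails. Use the quadratic:
x = (−Ka + √(Ka² + 4·Ka·C₀))/2 = 1.77 × 10^-5 M
pH = −log[H+] = −log(1.77 × 10^-5) = 4.75

pH = 4.75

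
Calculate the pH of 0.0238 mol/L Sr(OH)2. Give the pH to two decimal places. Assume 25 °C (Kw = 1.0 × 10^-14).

pH = 12.68

Sr(OH)2 is a strong base (each formula unit releases 2 OH-); [OH-] = 0.0476 M.
pOH = -log(0.0476) = 1.32
pH = 14.00 - 1.32 = 12.68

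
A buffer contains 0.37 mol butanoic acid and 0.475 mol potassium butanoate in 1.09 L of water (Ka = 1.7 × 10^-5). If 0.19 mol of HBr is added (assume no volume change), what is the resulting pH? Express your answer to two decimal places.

After neutralization: n(CH3(CH2)2COOH) = 0.56 mol, n(CH3(CH2)2COO-) = 0.285 mol.
pKa = −log(1.7 × 10^-5) = 4.770
pH = pKa + log([A⁻]/[HA]) = 4.770 + log(0.285/0.56) = 4.770 -0.293

pH = 4.48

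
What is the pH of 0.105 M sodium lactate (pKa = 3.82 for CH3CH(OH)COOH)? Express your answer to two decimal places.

CH3CH(OH)COO- is the conjugate base of the weak acid CH3CH(OH)COOH.
Ka = 10^(−3.82) = 1.51 × 10^-4
Kb = Kw/Ka = 1.0×10^-14 / 1.51 × 10^-4 = 6.62 × 10^-11
Let x = [OH-] at equilibrium. Kb = x²/(0.105 − x).
Since Kb ≪ C₀, x ≈ √(Kb·C₀) = 2.64 × 10^-6 M.
(x/C₀ = 0.0025% < 5%, so the approximation holds.)
pOH = −log(2.64 × 10^-6) = 5.58; pH = 14.00 − 5.58 = 8.42

pH = 8.42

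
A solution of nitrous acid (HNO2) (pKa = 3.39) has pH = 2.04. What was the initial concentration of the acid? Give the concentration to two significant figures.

C₀ = 2.1 × 10^-1 M

[H+] = 10^(-2.04) = 9.12 × 10^-3 M = x
Ka = 10^(−3.39) = 4.07 × 10^-4
Ka = x²/(C₀ − x) ⇒ C₀ = x + x²/Ka
C₀ = 9.12 × 10^-3 + (9.12 × 10^-3)²/(4.07 × 10^-4) = 2.13 × 10^-1 M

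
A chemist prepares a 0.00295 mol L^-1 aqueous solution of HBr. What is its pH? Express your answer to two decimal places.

pH = 2.53

HBr is a strong acid and dissociates completely, so [H+] = 0.00295 M.
pH = -log(0.00295) = 2.53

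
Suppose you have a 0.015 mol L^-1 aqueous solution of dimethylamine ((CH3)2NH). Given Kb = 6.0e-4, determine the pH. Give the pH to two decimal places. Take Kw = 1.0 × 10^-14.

pH = 11.43

(CH3)2NH + H2O ⇌ (CH3)2NH2+ + OH-
From the ICE table, Kb = [OH-]²/(0.015 − [OH-]) = 6.0 × 10^-4.
The 5% rule fails; solving [OH-]² + Kb·[OH-] − Kb·C₀ = 0 exactly:
[OH-] = [−0.0006 + √(0.0006² + 3.6e-05)]/2 = 2.71 × 10^-3 M
pOH = 2.57, so pH = 14.00 − pOH = 11.43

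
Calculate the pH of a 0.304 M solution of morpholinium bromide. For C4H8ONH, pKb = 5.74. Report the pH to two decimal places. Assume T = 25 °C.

pH = 4.39

C4H8ONH2+ is the conjugate acid of the weak base C4H8ONH.
Kb = 10^(−5.74) = 1.82 × 10^-6
Ka = Kw/Kb = 1.0×10^-14 / 1.82 × 10^-6 = 5.49 × 10^-9
From the ICE table, Ka = x²/(0.304 − x) = 5.49 × 10^-9.
Assume x ≪ 0.304: x ≈ √(5.49 × 10^-9 × 0.304) = 4.09 × 10^-5 M
Check: 0.013% ionized — well under 5%, approximation valid.
pH = −log(4.09 × 10^-5) = 4.39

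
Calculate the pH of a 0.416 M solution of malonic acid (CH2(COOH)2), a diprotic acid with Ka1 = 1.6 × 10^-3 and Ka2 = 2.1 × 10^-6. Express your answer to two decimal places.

Since Ka1 ≫ Ka2, the first ionization dominates [H+].
Ka1 = x²/(0.416 − x) = 1.6 × 10^-3
Solving the quadratic: x = (−Ka1 + √(Ka1² + 4·Ka1·C₀))/2 = 2.50 × 10^-2 M
pH = −log(2.50 × 10^-2) = 1.60

pH = 1.60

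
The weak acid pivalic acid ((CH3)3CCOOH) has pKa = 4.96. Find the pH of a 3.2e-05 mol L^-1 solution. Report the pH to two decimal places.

pH = 4.85

(CH3)3CCOOH ⇌ (CH3)3CCOO- + H+
Ka = 10^(−4.96) = 1.10 × 10^-5
From the ICE table, Ka = x²/(3.2e-05 − x) = 1.10 × 10^-5.
x is not negligible relative to C₀; solve x² + 1.1e-05·x − 3.52e-10 = 0.
x = [−1.1e-05 + √(1.1e-05² + 1.41e-09)]/2 = 1.41 × 10^-5 M
pH = −log[H+] = −log(1.41 × 10^-5) = 4.85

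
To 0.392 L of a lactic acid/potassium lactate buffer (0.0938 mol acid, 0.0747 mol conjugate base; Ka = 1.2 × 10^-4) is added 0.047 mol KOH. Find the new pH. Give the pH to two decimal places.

pH = 4.34

After neutralization: n(CH3CH(OH)COOH) = 0.0468 mol, n(CH3CH(OH)COO-) = 0.122 mol.
pKa = −log(1.2 × 10^-4) = 3.921
pH = pKa + log(n_CH3CH(OH)COO-/n_CH3CH(OH)COOH) = 3.921 + log(0.122/0.0468) = 3.921 + (+0.416)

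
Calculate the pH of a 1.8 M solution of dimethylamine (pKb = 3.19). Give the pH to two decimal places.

(CH3)2NH + H2O ⇌ (CH3)2NH2+ + OH-
Kb = 10^(−3.19) = 6.46 × 10^-4
Kb = x²/(1.8 − x) = 6.46 × 10^-4
Assume x ≪ 1.8: x ≈ √(6.46 × 10^-4 × 1.8) = 3.41 × 10^-2 M
pOH = 1.47, so pH = 14.00 − pOH = 12.53

pH = 12.53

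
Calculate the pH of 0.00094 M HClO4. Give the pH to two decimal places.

HClO4 is a strong acid and dissociates completely, so [H+] = 0.00094 M.
pH = -log(0.00094) = 3.03

pH = 3.03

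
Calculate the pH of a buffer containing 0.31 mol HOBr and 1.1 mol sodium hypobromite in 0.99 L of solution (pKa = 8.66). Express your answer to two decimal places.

Using pH = pKa + log([base]/[acid]) with [base]/[acid] = 1.1/0.31:
pH = 8.66 + (+0.550) = 9.21

pH = 9.21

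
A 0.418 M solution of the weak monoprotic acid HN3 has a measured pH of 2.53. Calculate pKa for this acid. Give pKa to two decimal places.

pKa = 4.68

[H+] = 10^(-2.53) = 2.95 × 10^-3 M
At equilibrium [HA] = 0.418 − 2.95 × 10^-3 = 4.15 × 10^-1 M
Ka = [H+][A-]/[HA] = (2.95 × 10^-3)² / 4.15 × 10^-1 = 2.10 × 10^-5
pKa = -log(2.10 × 10^-5) = 4.68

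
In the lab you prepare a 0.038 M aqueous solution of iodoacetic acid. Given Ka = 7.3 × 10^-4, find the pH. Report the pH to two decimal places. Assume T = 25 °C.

pH = 2.31

ICH2COOH ⇌ ICH2COO- + H+
From the ICE table, Ka = x²/(0.038 − x) = 7.3 × 10^-4.
The 5% rule fails; solving x² + Ka·x − Ka·C₀ = 0 exactly:
x = [−0.00073 + √(0.00073² + 0.000111)]/2 = 4.91 × 10^-3 M
pH = −log(4.91 × 10^-3) = 2.31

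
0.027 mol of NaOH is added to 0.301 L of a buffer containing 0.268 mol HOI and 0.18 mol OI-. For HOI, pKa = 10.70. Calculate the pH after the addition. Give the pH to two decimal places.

pH = 10.63

After neutralization: n(HOI) = 0.241 mol, n(OI-) = 0.207 mol.
pH = pKa + log(n_OI-/n_HOI) = 10.70 + log(0.207/0.241) = 10.70 + (-0.066)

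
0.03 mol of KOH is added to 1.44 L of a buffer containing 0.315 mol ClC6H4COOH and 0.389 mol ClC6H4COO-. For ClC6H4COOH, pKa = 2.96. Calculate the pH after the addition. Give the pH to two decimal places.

pH = 3.13

OH- converts ClC6H4COOH to ClC6H4COO-: ClC6H4COOH → 0.285 mol, ClC6H4COO- → 0.419 mol.
Henderson–Hasselbalch with mole ratio 0.419/0.285: pH = 2.96 + (+0.167)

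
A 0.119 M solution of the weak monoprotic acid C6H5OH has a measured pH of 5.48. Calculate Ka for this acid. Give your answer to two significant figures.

[H+] = 10^(-5.48) = 3.31 × 10^-6 M
At equilibrium [HA] = 0.119 − 3.31 × 10^-6 = 1.19 × 10^-1 M
Ka = [H+][A-]/[HA] = (3.31 × 10^-6)² / 1.19 × 10^-1 = 9.2 × 10^-11

Ka = 9.2 × 10^-11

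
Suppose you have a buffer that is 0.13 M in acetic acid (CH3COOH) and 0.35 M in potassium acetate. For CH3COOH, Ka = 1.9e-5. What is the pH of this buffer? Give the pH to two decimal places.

pH = 5.15

pKa = −log(1.9 × 10^-5) = 4.721
Using pH = pKa + log([base]/[acid]) with [base]/[acid] = 0.35/0.13:
pH = 4.721 + (+0.430) = 5.15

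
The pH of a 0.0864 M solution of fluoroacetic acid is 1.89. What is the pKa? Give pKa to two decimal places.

[H+] = 10^(-1.89) = 1.29 × 10^-2 M
At equilibrium [HA] = 0.0864 − 1.29 × 10^-2 = 7.35 × 10^-2 M
Ka = [H+][A-]/[HA] = (1.29 × 10^-2)² / 7.35 × 10^-2 = 2.26 × 10^-3
pKa = -log(2.26 × 10^-3) = 2.65

pKa = 2.65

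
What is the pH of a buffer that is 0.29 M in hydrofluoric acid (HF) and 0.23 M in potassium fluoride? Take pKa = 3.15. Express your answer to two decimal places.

Henderson–Hasselbalch: pH = pKa + log([F-]/[HF]) = 3.15 + log(0.23/0.29)
pH = 3.15 + (-0.101) = 3.05

pH = 3.05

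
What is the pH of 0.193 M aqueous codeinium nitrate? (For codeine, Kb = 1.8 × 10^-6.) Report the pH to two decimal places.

C18H22NO3+ is the conjugate acid of the weak base C18H21NO3.
Ka = Kw/Kb = 1.0×10^-14 / 1.8 × 10^-6 = 5.56 × 10^-9
Ka = [H+]²/(0.193 − [H+]) = 5.56 × 10^-9
Since Ka ≪ C₀, [H+] ≈ √(Ka·C₀) = 3.28 × 10^-5 M.
pH = −log(3.28 × 10^-5) = 4.48

pH = 4.48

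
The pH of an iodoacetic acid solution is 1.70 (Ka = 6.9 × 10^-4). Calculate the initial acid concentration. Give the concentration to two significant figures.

C₀ = 6.0 × 10^-1 M

[H+] = 10^(-1.70) = 2.00 × 10^-2 M = x
Ka = x²/(C₀ − x) ⇒ C₀ = x + x²/Ka
C₀ = 2.00 × 10^-2 + (2.00 × 10^-2)²/(6.9 × 10^-4) = 6.00 × 10^-1 M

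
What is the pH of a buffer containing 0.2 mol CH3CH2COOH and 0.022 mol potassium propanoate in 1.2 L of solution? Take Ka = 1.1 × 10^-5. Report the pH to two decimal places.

pH = 4.00

pKa = −log(1.1 × 10^-5) = 4.959
pH = pKa + log([A⁻]/[HA]) = 4.959 + log(0.022/0.2)
pH = 4.959 + (-0.959) = 4.00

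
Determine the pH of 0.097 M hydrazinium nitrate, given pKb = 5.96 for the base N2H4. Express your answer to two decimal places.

N2H5+ is the conjugate acid of the weak base N2H4.
Kb = 10^(−5.96) = 1.10 × 10^-6
Ka = Kw/Kb = 1.0×10^-14 / 1.10 × 10^-6 = 9.09 × 10^-9
From the ICE table, Ka = [H+]²/(0.097 − [H+]) = 9.09 × 10^-9.
Since Ka ≪ C₀, [H+] ≈ √(Ka·C₀) = 2.97 × 10^-5 M.
pH = −log[H+] = −log(2.97 × 10^-5) = 4.53

pH = 4.53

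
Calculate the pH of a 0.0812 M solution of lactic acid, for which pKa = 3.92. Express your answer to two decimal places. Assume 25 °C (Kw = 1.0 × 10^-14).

CH3CH(OH)COOH ⇌ CH3CH(OH)COO- + H+
Ka = 10^(−3.92) = 1.20 × 10^-4
From the ICE table, Ka = [H+]²/(0.0812 − [H+]) = 1.20 × 10^-4.
Neglecting [H+] in the denominator: [H+] = √(1.20 × 10^-4 × 0.0812) = 3.12 × 10^-3 M
pH = −log[H+] = −log(3.12 × 10^-3) = 2.51

pH = 2.51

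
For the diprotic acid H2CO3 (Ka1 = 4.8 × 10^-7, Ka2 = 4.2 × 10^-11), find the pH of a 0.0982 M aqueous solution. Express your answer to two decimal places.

Since Ka1 ≫ Ka2, the first ionization dominates [H+].
Ka1 = x²/(0.0982 − x) = 4.8 × 10^-7
x ≈ √(4.8 × 10^-7 × 0.0982) = 2.17 × 10^-4 M
pH = −log(2.17 × 10^-4) = 3.66

pH = 3.66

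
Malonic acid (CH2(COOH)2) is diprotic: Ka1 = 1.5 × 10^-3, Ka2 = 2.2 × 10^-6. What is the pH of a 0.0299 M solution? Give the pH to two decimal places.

pH = 2.22

Since Ka1 ≫ Ka2, the first ionization dominates [H+].
Ka1 = x²/(0.0299 − x) = 1.5 × 10^-3
Solving the quadratic: x = (−Ka1 + √(Ka1² + 4·Ka1·C₀))/2 = 5.99 × 10^-3 M
pH = −log(5.99 × 10^-3) = 2.22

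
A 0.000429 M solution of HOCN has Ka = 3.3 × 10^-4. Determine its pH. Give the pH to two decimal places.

HOCN ⇌ OCN- + H+
Ka = x²/(0.000429 − x) = 3.3 × 10^-4
x is not negligible relative to C₀; solve x² + 0.00033·x − 1.42e-07 = 0.
x = [−0.00033 + √(0.00033² + 5.66e-07)]/2 = 2.46 × 10^-4 M
pH = −log[H+] = −log(2.46 × 10^-4) = 3.61

pH = 3.61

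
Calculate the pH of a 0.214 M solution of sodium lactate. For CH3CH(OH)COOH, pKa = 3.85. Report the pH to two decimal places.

CH3CH(OH)COO- is the conjugate base of the weak acid CH3CH(OH)COOH.
Ka = 10^(−3.85) = 1.41 × 10^-4
Kb = Kw/Ka = 1.0×10^-14 / 1.41 × 10^-4 = 7.09 × 10^-11
Kb = [OH-]²/(0.214 − [OH-]) = 7.09 × 10^-11
Neglecting [OH-] in the denominator: [OH-] = √(7.09 × 10^-11 × 0.214) = 3.90 × 10^-6 M
([OH-]/C₀ = 0.0018% < 5%, so the approximation holds.)
pOH = 5.41, so pH = 14.00 − pOH = 8.59

pH = 8.59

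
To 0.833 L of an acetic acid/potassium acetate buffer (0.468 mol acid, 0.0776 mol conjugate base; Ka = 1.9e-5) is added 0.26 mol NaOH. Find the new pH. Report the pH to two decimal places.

OH- converts CH3COOH to CH3COO-: CH3COOH → 0.208 mol, CH3COO- → 0.338 mol.
pKa = −log(1.9 × 10^-5) = 4.721
pH = pKa + log([A⁻]/[HA]) = 4.721 + log(0.338/0.208) = 4.721 +0.211

pH = 4.93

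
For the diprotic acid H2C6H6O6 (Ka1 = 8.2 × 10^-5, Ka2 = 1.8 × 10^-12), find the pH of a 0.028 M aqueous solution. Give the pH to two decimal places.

pH = 2.83

Since Ka1 ≫ Ka2, the first ionization dominates [H+].
Ka1 = x²/(0.028 − x) = 8.2 × 10^-5
Solving the quadratic: x = (−Ka1 + √(Ka1² + 4·Ka1·C₀))/2 = 1.47 × 10^-3 M
pH = −log(1.47 × 10^-3) = 2.83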